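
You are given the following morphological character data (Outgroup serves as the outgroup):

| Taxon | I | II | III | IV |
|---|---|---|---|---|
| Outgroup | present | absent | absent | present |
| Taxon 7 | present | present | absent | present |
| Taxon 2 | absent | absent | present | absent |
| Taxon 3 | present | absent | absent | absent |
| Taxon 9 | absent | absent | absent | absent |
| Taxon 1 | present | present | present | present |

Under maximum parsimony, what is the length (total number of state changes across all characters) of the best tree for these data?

5

Character polarity is set by the outgroup: the derived state is whichever differs from the outgroup's state, so for I, IV the derived state is 'absent', and for the remaining characters it is 'present'.
Only Taxon 2 and Taxon 9 show the derived state 'absent' for I, supporting them as a clade.
Only Taxon 1 and Taxon 7 show the derived state 'present' for II, supporting them as a clade.
III groups Taxon 1 and Taxon 2, which is incompatible with the clades supported by the remaining characters; treating it as convergent (homoplasy) costs fewer steps than any alternative tree.
IV (derived state 'absent') is shared by Taxon 2, Taxon 3, and Taxon 9 — a synapomorphy uniting that clade.
Most parsimonious ingroup topology: ((Taxon 7,Taxon 1),((Taxon 2,Taxon 9),Taxon 3)).
Changes per character on this tree: I: 1; II: 1; III: 2; IV: 1.
Total = 5.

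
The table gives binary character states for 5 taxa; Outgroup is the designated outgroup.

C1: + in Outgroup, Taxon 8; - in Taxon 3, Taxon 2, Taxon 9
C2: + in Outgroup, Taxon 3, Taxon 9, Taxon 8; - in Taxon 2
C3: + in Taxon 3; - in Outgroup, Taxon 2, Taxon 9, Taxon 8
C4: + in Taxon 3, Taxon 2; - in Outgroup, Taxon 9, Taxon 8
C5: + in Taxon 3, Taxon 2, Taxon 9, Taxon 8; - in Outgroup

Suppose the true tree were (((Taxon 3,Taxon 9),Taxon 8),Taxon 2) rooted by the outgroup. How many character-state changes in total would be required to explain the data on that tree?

Map each character onto (((Taxon 3,Taxon 9),Taxon 8),Taxon 2) (rooted by Outgroup) and count the minimum state changes it requires (Fitch parsimony):
C1: 2; C2: 1; C3: 1; C4: 2; C5: 1.
Total tree length = 7.

7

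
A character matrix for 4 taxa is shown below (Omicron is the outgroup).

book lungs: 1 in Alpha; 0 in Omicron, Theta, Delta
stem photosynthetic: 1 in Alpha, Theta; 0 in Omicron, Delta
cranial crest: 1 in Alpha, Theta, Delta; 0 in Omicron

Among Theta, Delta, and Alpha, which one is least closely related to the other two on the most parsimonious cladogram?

Delta

The outgroup has state '0' for every character, so '1' is the derived state throughout.
book lungs (derived state '1') is unique to Alpha (autapomorphy; uninformative for grouping).
stem photosynthetic (derived state '1') is shared by Alpha and Theta — a synapomorphy uniting that clade.
All ingroup taxa share the derived state '1' for cranial crest; it defines the ingroup but does not resolve relationships within it.
Most parsimonious ingroup topology: ((Alpha,Theta),Delta).
Theta and Alpha share a more recent common ancestor with each other than either does with Delta, so Delta is the least closely related of the three.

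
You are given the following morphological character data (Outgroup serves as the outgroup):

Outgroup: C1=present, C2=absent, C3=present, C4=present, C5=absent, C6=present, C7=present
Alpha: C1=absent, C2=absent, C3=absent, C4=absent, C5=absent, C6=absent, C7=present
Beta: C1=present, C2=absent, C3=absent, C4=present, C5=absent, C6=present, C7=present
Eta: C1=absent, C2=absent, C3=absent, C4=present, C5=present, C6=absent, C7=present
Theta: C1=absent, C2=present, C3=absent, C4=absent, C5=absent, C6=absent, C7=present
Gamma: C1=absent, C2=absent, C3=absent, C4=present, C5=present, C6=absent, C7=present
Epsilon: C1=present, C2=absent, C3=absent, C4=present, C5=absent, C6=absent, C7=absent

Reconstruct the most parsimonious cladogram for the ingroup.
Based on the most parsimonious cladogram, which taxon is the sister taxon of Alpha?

Theta

Character polarity is set by the outgroup: the derived state is whichever differs from the outgroup's state, so for C1, C3, C4, C6, C7 the derived state is 'absent', and for the remaining characters it is 'present'.
Only Alpha, Eta, Gamma, and Theta show the derived state 'absent' for C1, supporting them as a clade.
C2: derived state 'present' in Theta only — an autapomorphy, so it tells us nothing about relationships among taxa.
All ingroup taxa share the derived state 'absent' for C3; it defines the ingroup but does not resolve relationships within it.
C4: derived state 'absent' in Alpha and Theta only — synapomorphy for {Alpha, Theta}.
Only Eta and Gamma show the derived state 'present' for C5, supporting them as a clade.
C6: derived state 'absent' in Alpha, Epsilon, Eta, Gamma, and Theta only — synapomorphy for {Alpha, Epsilon, Eta, Gamma, Theta}.
C7 (derived state 'absent') is unique to Epsilon (autapomorphy; uninformative for grouping).
Most parsimonious ingroup topology: ((((Alpha,Theta),(Eta,Gamma)),Epsilon),Beta).
Alpha and Theta form a cherry on this tree, so they are sister taxa.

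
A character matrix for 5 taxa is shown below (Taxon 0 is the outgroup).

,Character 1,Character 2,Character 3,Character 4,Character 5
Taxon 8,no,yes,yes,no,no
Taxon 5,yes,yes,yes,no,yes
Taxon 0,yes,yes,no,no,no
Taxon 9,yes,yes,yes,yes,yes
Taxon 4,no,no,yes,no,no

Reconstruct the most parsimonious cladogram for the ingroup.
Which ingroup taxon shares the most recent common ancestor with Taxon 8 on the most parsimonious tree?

Taxon 4

Character polarity is set by the outgroup: the derived state is whichever differs from the outgroup's state, so for Character 1, Character 2 the derived state is 'no', and for the remaining characters it is 'yes'.
Only Taxon 4 and Taxon 8 show the derived state 'no' for Character 1, supporting them as a clade.
Character 2: derived state 'no' in Taxon 4 only — an autapomorphy, so it tells us nothing about relationships among taxa.
All ingroup taxa share the derived state 'yes' for Character 3; it defines the ingroup but does not resolve relationships within it.
Character 4: derived state 'yes' in Taxon 9 only — an autapomorphy, so it tells us nothing about relationships among taxa.
Character 5 (derived state 'yes') is shared by Taxon 5 and Taxon 9 — a synapomorphy uniting that clade.
Most parsimonious ingroup topology: ((Taxon 9,Taxon 5),(Taxon 4,Taxon 8)).
Taxon 8 and Taxon 4 form a cherry on this tree, so they are sister taxa.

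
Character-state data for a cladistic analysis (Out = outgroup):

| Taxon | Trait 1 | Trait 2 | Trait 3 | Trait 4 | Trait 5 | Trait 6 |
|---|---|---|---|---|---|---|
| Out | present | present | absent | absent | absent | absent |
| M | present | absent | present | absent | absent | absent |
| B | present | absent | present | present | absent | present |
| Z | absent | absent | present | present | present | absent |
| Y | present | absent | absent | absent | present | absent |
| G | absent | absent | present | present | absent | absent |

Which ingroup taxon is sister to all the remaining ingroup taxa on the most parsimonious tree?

Character polarity is set by the outgroup: the derived state is whichever differs from the outgroup's state, so for Trait 1, Trait 2 the derived state is 'absent', and for the remaining characters it is 'present'.
Trait 1 (derived state 'absent') is shared by G and Z — a synapomorphy uniting that clade.
Trait 2 (derived state 'absent') is shared by all ingroup taxa — unites the whole ingroup.
Trait 3 (derived state 'present') is shared by B, G, M, and Z — a synapomorphy uniting that clade.
Trait 4 (derived state 'present') is shared by B, G, and Z — a synapomorphy uniting that clade.
Trait 5 (state 'present') occurs in Y and Z but conflicts with the nesting implied by the other characters — most parsimoniously interpreted as homoplasy.
Trait 6 (derived state 'present') is unique to B (autapomorphy; uninformative for grouping).
Most parsimonious ingroup topology: ((M,(B,(Z,G))),Y).
Y is sister to the clade containing all other ingroup taxa, so it is the earliest-diverging (most basal) ingroup lineage.

Y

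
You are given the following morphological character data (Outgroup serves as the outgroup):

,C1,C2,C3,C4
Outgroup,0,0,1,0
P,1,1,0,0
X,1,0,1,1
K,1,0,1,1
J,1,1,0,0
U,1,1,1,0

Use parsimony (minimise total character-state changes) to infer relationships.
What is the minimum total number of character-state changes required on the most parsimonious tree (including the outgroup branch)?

Character polarity is set by the outgroup: the derived state is whichever differs from the outgroup's state, so for C3 the derived state is '0', and for the remaining characters it is '1'.
C1 (derived state '1') is shared by all ingroup taxa — unites the whole ingroup.
C2 (derived state '1') is shared by J, P, and U — a synapomorphy uniting that clade.
C3: derived state '0' in J and P only — synapomorphy for {J, P}.
Only K and X show the derived state '1' for C4, supporting them as a clade.
Most parsimonious ingroup topology: (((P,J),U),(X,K)).
Changes per character on this tree: C1: 1; C2: 1; C3: 1; C4: 1.
Total = 4.

4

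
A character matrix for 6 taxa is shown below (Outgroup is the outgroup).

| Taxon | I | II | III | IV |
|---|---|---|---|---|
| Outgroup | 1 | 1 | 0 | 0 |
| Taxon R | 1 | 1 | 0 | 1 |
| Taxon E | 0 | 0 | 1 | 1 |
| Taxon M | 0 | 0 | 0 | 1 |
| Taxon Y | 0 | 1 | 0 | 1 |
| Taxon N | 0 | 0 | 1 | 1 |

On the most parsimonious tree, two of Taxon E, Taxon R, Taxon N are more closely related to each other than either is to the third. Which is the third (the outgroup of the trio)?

Character polarity is set by the outgroup: the derived state is whichever differs from the outgroup's state, so for I, II the derived state is '0', and for the remaining characters it is '1'.
I: derived state '0' in Taxon E, Taxon M, Taxon N, and Taxon Y only — synapomorphy for {Taxon E, Taxon M, Taxon N, Taxon Y}.
II: derived state '0' in Taxon E, Taxon M, and Taxon N only — synapomorphy for {Taxon E, Taxon M, Taxon N}.
Only Taxon E and Taxon N show the derived state '1' for III, supporting them as a clade.
IV (derived state '1') is shared by all ingroup taxa — unites the whole ingroup.
Most parsimonious ingroup topology: (Taxon R,(((Taxon E,Taxon N),Taxon M),Taxon Y)).
Taxon E and Taxon N share a more recent common ancestor with each other than either does with Taxon R, so Taxon R is the least closely related of the three.

Taxon R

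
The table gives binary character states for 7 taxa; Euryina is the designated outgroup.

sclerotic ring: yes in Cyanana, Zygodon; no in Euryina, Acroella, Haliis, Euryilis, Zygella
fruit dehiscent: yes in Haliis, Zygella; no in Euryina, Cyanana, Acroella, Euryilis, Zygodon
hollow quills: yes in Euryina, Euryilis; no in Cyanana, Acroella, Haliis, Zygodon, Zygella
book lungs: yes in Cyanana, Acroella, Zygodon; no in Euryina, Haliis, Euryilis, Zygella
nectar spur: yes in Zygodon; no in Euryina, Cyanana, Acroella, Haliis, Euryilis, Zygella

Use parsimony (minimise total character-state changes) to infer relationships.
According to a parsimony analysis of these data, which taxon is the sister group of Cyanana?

Character polarity is set by the outgroup: the derived state is whichever differs from the outgroup's state, so for hollow quills the derived state is 'no', and for the remaining characters it is 'yes'.
Only Cyanana and Zygodon show the derived state 'yes' for sclerotic ring, supporting them as a clade.
fruit dehiscent (derived state 'yes') is shared by Haliis and Zygella — a synapomorphy uniting that clade.
hollow quills (derived state 'no') is shared by Acroella, Cyanana, Haliis, Zygella, and Zygodon — a synapomorphy uniting that clade.
Only Acroella, Cyanana, and Zygodon show the derived state 'yes' for book lungs, supporting them as a clade.
nectar spur (derived state 'yes') is unique to Zygodon (autapomorphy; uninformative for grouping).
Most parsimonious ingroup topology: ((((Cyanana,Zygodon),Acroella),(Haliis,Zygella)),Euryilis).
Cyanana and Zygodon form a cherry on this tree, so they are sister taxa.

Zygodon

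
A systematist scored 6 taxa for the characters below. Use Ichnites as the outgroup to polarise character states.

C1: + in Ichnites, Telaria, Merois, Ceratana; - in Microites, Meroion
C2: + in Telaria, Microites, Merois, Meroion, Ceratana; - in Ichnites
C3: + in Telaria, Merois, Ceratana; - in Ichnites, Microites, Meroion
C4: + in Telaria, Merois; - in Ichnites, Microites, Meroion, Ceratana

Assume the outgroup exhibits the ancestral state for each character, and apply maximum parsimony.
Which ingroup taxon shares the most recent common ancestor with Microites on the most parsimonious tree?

Character polarity is set by the outgroup: the derived state is whichever differs from the outgroup's state, so for C1 the derived state is '-', and for the remaining characters it is '+'.
C1: derived state '-' in Meroion and Microites only — synapomorphy for {Meroion, Microites}.
All ingroup taxa share the derived state '+' for C2; it defines the ingroup but does not resolve relationships within it.
C3: derived state '+' in Ceratana, Merois, and Telaria only — synapomorphy for {Ceratana, Merois, Telaria}.
Only Merois and Telaria show the derived state '+' for C4, supporting them as a clade.
Most parsimonious ingroup topology: (((Telaria,Merois),Ceratana),(Microites,Meroion)).
Microites and Meroion form a cherry on this tree, so they are sister taxa.

Meroion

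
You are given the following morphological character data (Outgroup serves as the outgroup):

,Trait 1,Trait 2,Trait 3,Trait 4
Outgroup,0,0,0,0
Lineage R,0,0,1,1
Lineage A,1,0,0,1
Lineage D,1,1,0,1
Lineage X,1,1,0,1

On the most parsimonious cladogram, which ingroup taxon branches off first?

Lineage R

The outgroup has state '0' for every character, so '1' is the derived state throughout.
Only Lineage A, Lineage D, and Lineage X show the derived state '1' for Trait 1, supporting them as a clade.
Only Lineage D and Lineage X show the derived state '1' for Trait 2, supporting them as a clade.
Trait 3 (derived state '1') is unique to Lineage R (autapomorphy; uninformative for grouping).
All ingroup taxa share the derived state '1' for Trait 4; it defines the ingroup but does not resolve relationships within it.
Most parsimonious ingroup topology: (Lineage R,(Lineage A,(Lineage D,Lineage X))).
Lineage R is sister to the clade containing all other ingroup taxa, so it is the earliest-diverging (most basal) ingroup lineage.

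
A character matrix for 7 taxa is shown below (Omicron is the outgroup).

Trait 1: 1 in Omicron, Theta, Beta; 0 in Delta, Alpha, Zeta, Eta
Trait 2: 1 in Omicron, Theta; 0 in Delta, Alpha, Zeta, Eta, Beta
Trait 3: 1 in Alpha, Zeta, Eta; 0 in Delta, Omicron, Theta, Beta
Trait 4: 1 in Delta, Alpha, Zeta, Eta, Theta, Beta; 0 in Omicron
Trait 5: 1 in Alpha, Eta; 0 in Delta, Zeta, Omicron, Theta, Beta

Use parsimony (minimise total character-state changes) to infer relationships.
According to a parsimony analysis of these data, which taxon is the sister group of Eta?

Alpha

Character polarity is set by the outgroup: the derived state is whichever differs from the outgroup's state, so for Trait 1, Trait 2 the derived state is '0', and for the remaining characters it is '1'.
Trait 1 (derived state '0') is shared by Alpha, Delta, Eta, and Zeta — a synapomorphy uniting that clade.
Only Alpha, Beta, Delta, Eta, and Zeta show the derived state '0' for Trait 2, supporting them as a clade.
Trait 3 (derived state '1') is shared by Alpha, Eta, and Zeta — a synapomorphy uniting that clade.
Trait 4 (derived state '1') is shared by all ingroup taxa — unites the whole ingroup.
Only Alpha and Eta show the derived state '1' for Trait 5, supporting them as a clade.
Most parsimonious ingroup topology: ((Beta,((Zeta,(Alpha,Eta)),Delta)),Theta).
Eta and Alpha form a cherry on this tree, so they are sister taxa.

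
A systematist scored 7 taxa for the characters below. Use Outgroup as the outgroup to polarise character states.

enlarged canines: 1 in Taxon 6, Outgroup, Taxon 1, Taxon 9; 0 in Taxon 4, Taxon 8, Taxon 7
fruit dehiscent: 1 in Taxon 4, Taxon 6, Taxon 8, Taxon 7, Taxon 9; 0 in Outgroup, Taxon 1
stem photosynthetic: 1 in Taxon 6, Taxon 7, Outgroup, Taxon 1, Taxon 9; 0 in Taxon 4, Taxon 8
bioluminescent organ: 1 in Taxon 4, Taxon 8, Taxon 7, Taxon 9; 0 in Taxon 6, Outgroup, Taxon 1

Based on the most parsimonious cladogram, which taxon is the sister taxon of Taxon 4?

Taxon 8

Character polarity is set by the outgroup: the derived state is whichever differs from the outgroup's state, so for enlarged canines, stem photosynthetic the derived state is '0', and for the remaining characters it is '1'.
enlarged canines: derived state '0' in Taxon 4, Taxon 7, and Taxon 8 only — synapomorphy for {Taxon 4, Taxon 7, Taxon 8}.
Only Taxon 4, Taxon 6, Taxon 7, Taxon 8, and Taxon 9 show the derived state '1' for fruit dehiscent, supporting them as a clade.
Only Taxon 4 and Taxon 8 show the derived state '0' for stem photosynthetic, supporting them as a clade.
Only Taxon 4, Taxon 7, Taxon 8, and Taxon 9 show the derived state '1' for bioluminescent organ, supporting them as a clade.
Most parsimonious ingroup topology: (((Taxon 9,((Taxon 8,Taxon 4),Taxon 7)),Taxon 6),Taxon 1).
Taxon 4 and Taxon 8 form a cherry on this tree, so they are sister taxa.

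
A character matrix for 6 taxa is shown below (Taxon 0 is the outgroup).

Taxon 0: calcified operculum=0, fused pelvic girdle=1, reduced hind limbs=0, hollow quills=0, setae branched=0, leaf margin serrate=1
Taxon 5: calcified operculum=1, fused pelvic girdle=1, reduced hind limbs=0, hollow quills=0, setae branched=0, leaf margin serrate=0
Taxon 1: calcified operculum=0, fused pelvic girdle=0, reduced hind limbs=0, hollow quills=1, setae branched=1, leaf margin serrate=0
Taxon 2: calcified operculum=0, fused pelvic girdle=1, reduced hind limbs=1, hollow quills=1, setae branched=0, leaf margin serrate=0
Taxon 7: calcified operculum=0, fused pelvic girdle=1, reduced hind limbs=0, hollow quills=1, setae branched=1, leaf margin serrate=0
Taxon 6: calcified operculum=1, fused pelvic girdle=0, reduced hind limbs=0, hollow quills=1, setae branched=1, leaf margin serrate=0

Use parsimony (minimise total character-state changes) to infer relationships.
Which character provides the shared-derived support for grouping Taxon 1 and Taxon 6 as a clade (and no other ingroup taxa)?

Character polarity is set by the outgroup: the derived state is whichever differs from the outgroup's state, so for fused pelvic girdle, leaf margin serrate the derived state is '0', and for the remaining characters it is '1'.
calcified operculum (state '1') occurs in Taxon 5 and Taxon 6 but conflicts with the nesting implied by the other characters — most parsimoniously interpreted as homoplasy.
Only Taxon 1 and Taxon 6 show the derived state '0' for fused pelvic girdle, supporting them as a clade.
reduced hind limbs (derived state '1') is unique to Taxon 2 (autapomorphy; uninformative for grouping).
hollow quills: derived state '1' in Taxon 1, Taxon 2, Taxon 6, and Taxon 7 only — synapomorphy for {Taxon 1, Taxon 2, Taxon 6, Taxon 7}.
setae branched (derived state '1') is shared by Taxon 1, Taxon 6, and Taxon 7 — a synapomorphy uniting that clade.
All ingroup taxa share the derived state '0' for leaf margin serrate; it defines the ingroup but does not resolve relationships within it.
Most parsimonious ingroup topology: ((((Taxon 1,Taxon 6),Taxon 7),Taxon 2),Taxon 5).
The clade {Taxon 1, Taxon 6} is supported by fused pelvic girdle: its derived state '0' occurs in exactly those taxa and in no other taxon (including the outgroup).

fused pelvic girdle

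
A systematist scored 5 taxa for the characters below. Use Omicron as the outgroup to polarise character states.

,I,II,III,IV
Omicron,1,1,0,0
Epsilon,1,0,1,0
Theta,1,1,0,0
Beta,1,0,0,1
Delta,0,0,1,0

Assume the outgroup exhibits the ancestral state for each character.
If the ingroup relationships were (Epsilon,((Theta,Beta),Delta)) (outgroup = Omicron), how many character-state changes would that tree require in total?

6

Map each character onto (Epsilon,((Theta,Beta),Delta)) (rooted by Omicron) and count the minimum state changes it requires (Fitch parsimony):
I: 1; II: 2; III: 2; IV: 1.
Total tree length = 6.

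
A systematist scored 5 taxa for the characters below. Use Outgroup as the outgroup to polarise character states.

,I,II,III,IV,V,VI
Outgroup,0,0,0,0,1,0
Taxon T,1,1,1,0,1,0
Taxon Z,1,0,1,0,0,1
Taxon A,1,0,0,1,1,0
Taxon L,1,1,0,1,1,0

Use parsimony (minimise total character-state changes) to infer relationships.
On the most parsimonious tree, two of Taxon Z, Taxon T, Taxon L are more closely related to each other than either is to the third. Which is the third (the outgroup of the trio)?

Taxon L

Character polarity is set by the outgroup: the derived state is whichever differs from the outgroup's state, so for V the derived state is '0', and for the remaining characters it is '1'.
All ingroup taxa share the derived state '1' for I; it defines the ingroup but does not resolve relationships within it.
II groups Taxon L and Taxon T, which is incompatible with the clades supported by the remaining characters; treating it as convergent (homoplasy) costs fewer steps than any alternative tree.
Only Taxon T and Taxon Z show the derived state '1' for III, supporting them as a clade.
IV: derived state '1' in Taxon A and Taxon L only — synapomorphy for {Taxon A, Taxon L}.
V (derived state '0') is unique to Taxon Z (autapomorphy; uninformative for grouping).
VI: derived state '1' in Taxon Z only — an autapomorphy, so it tells us nothing about relationships among taxa.
Most parsimonious ingroup topology: ((Taxon T,Taxon Z),(Taxon A,Taxon L)).
Taxon T and Taxon Z share a more recent common ancestor with each other than either does with Taxon L, so Taxon L is the least closely related of the three.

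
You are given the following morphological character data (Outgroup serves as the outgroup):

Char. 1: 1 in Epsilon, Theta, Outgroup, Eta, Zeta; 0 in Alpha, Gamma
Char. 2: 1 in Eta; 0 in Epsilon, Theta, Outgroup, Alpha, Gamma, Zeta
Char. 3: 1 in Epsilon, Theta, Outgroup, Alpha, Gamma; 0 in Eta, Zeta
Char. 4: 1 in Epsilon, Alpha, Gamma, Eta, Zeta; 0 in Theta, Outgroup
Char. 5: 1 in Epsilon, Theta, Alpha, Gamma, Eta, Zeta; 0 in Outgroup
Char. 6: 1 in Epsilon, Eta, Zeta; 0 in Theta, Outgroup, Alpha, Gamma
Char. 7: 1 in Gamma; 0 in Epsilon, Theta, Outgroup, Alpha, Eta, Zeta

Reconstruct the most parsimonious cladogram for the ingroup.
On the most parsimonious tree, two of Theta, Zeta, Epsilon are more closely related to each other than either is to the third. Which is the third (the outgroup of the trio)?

Character polarity is set by the outgroup: the derived state is whichever differs from the outgroup's state, so for Char. 1, Char. 3 the derived state is '0', and for the remaining characters it is '1'.
Only Alpha and Gamma show the derived state '0' for Char. 1, supporting them as a clade.
Char. 2: derived state '1' in Eta only — an autapomorphy, so it tells us nothing about relationships among taxa.
Char. 3 (derived state '0') is shared by Eta and Zeta — a synapomorphy uniting that clade.
Char. 4 (derived state '1') is shared by Alpha, Epsilon, Eta, Gamma, and Zeta — a synapomorphy uniting that clade.
All ingroup taxa share the derived state '1' for Char. 5; it defines the ingroup but does not resolve relationships within it.
Char. 6 (derived state '1') is shared by Epsilon, Eta, and Zeta — a synapomorphy uniting that clade.
Char. 7 (derived state '1') is unique to Gamma (autapomorphy; uninformative for grouping).
Most parsimonious ingroup topology: ((((Eta,Zeta),Epsilon),(Alpha,Gamma)),Theta).
Epsilon and Zeta share a more recent common ancestor with each other than either does with Theta, so Theta is the least closely related of the three.

Theta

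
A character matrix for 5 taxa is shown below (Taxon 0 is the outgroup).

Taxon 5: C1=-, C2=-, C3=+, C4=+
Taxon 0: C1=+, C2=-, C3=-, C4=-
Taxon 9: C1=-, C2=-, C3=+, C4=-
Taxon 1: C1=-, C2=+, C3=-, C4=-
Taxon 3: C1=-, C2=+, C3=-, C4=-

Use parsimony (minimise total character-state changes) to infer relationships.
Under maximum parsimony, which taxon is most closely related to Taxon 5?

Character polarity is set by the outgroup: the derived state is whichever differs from the outgroup's state, so for C1 the derived state is '-', and for the remaining characters it is '+'.
C1 (derived state '-') is shared by all ingroup taxa — unites the whole ingroup.
C2: derived state '+' in Taxon 1 and Taxon 3 only — synapomorphy for {Taxon 1, Taxon 3}.
C3: derived state '+' in Taxon 5 and Taxon 9 only — synapomorphy for {Taxon 5, Taxon 9}.
C4 (derived state '+') is unique to Taxon 5 (autapomorphy; uninformative for grouping).
Most parsimonious ingroup topology: ((Taxon 1,Taxon 3),(Taxon 5,Taxon 9)).
Taxon 5 and Taxon 9 form a cherry on this tree, so they are sister taxa.

Taxon 9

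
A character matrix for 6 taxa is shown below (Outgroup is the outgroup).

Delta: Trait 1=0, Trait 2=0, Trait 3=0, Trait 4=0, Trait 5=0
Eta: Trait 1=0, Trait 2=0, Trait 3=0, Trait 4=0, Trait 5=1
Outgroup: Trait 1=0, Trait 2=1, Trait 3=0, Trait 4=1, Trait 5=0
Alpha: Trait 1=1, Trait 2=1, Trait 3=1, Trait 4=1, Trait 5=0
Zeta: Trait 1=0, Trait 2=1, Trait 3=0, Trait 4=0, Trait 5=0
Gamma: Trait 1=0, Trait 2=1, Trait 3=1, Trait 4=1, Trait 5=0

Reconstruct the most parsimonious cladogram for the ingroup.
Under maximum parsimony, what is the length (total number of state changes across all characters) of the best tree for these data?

5

Character polarity is set by the outgroup: the derived state is whichever differs from the outgroup's state, so for Trait 2, Trait 4 the derived state is '0', and for the remaining characters it is '1'.
Trait 1: derived state '1' in Alpha only — an autapomorphy, so it tells us nothing about relationships among taxa.
Only Delta and Eta show the derived state '0' for Trait 2, supporting them as a clade.
Only Alpha and Gamma show the derived state '1' for Trait 3, supporting them as a clade.
Trait 4: derived state '0' in Delta, Eta, and Zeta only — synapomorphy for {Delta, Eta, Zeta}.
Trait 5 (derived state '1') is unique to Eta (autapomorphy; uninformative for grouping).
Most parsimonious ingroup topology: ((Gamma,Alpha),((Delta,Eta),Zeta)).
Changes per character on this tree: Trait 1: 1; Trait 2: 1; Trait 3: 1; Trait 4: 1; Trait 5: 1.
Total = 5.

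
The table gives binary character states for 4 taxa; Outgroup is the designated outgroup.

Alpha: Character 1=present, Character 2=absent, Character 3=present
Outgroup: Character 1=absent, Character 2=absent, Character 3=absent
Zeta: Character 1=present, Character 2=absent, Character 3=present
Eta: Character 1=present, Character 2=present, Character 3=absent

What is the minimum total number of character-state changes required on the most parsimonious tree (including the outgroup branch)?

The outgroup has state 'absent' for every character, so 'present' is the derived state throughout.
All ingroup taxa share the derived state 'present' for Character 1; it defines the ingroup but does not resolve relationships within it.
Character 2 (derived state 'present') is unique to Eta (autapomorphy; uninformative for grouping).
Character 3 (derived state 'present') is shared by Alpha and Zeta — a synapomorphy uniting that clade.
Most parsimonious ingroup topology: ((Zeta,Alpha),Eta).
Changes per character on this tree: Character 1: 1; Character 2: 1; Character 3: 1.
Total = 3.

3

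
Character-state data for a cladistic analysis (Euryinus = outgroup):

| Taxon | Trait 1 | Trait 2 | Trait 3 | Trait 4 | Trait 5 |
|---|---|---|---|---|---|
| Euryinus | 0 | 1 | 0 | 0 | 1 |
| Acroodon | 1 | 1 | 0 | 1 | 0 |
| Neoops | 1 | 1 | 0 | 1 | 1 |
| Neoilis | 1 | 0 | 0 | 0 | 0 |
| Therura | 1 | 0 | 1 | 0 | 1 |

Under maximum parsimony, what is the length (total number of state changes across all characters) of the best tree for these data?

Character polarity is set by the outgroup: the derived state is whichever differs from the outgroup's state, so for Trait 2, Trait 5 the derived state is '0', and for the remaining characters it is '1'.
Trait 1 (derived state '1') is shared by all ingroup taxa — unites the whole ingroup.
Only Neoilis and Therura show the derived state '0' for Trait 2, supporting them as a clade.
Trait 3: derived state '1' in Therura only — an autapomorphy, so it tells us nothing about relationships among taxa.
Only Acroodon and Neoops show the derived state '1' for Trait 4, supporting them as a clade.
Trait 5 groups Acroodon and Neoilis, which is incompatible with the clades supported by the remaining characters; treating it as convergent (homoplasy) costs fewer steps than any alternative tree.
Most parsimonious ingroup topology: ((Acroodon,Neoops),(Neoilis,Therura)).
Changes per character on this tree: Trait 1: 1; Trait 2: 1; Trait 3: 1; Trait 4: 1; Trait 5: 2.
Total = 6.

6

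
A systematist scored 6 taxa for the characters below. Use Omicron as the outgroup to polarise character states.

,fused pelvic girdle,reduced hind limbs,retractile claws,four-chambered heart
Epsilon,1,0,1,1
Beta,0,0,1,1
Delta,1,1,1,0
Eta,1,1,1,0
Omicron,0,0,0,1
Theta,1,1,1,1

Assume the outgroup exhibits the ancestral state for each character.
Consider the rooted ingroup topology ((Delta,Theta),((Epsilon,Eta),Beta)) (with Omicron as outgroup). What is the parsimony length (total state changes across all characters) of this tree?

7

Map each character onto ((Delta,Theta),((Epsilon,Eta),Beta)) (rooted by Omicron) and count the minimum state changes it requires (Fitch parsimony):
fused pelvic girdle: 2; reduced hind limbs: 2; retractile claws: 1; four-chambered heart: 2.
Total tree length = 7.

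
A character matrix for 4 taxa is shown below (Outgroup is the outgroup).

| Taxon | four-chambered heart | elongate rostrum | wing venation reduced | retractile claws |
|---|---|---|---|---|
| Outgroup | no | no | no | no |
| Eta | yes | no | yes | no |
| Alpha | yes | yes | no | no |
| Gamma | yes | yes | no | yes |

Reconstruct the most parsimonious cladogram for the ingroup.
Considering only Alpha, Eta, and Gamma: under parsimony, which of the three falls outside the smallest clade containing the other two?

The outgroup has state 'no' for every character, so 'yes' is the derived state throughout.
All ingroup taxa share the derived state 'yes' for four-chambered heart; it defines the ingroup but does not resolve relationships within it.
Only Alpha and Gamma show the derived state 'yes' for elongate rostrum, supporting them as a clade.
wing venation reduced: derived state 'yes' in Eta only — an autapomorphy, so it tells us nothing about relationships among taxa.
retractile claws: derived state 'yes' in Gamma only — an autapomorphy, so it tells us nothing about relationships among taxa.
Most parsimonious ingroup topology: (Eta,(Alpha,Gamma)).
Alpha and Gamma share a more recent common ancestor with each other than either does with Eta, so Eta is the least closely related of the three.

Eta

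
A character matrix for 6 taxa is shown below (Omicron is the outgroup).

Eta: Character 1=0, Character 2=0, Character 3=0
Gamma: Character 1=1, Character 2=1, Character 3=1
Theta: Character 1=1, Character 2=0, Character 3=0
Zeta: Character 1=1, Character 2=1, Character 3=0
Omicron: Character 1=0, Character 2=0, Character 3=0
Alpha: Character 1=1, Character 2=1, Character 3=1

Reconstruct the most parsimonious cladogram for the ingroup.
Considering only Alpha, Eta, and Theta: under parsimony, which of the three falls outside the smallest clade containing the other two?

Eta

The outgroup has state '0' for every character, so '1' is the derived state throughout.
Character 1: derived state '1' in Alpha, Gamma, Theta, and Zeta only — synapomorphy for {Alpha, Gamma, Theta, Zeta}.
Only Alpha, Gamma, and Zeta show the derived state '1' for Character 2, supporting them as a clade.
Only Alpha and Gamma show the derived state '1' for Character 3, supporting them as a clade.
Most parsimonious ingroup topology: (Eta,(((Alpha,Gamma),Zeta),Theta)).
Theta and Alpha share a more recent common ancestor with each other than either does with Eta, so Eta is the least closely related of the three.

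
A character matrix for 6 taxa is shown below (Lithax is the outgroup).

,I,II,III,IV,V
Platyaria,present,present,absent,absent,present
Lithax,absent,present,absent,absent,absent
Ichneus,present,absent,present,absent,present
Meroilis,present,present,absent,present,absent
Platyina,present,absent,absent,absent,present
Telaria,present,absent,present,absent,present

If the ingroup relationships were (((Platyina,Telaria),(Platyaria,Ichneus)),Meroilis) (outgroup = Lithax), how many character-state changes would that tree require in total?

7

Map each character onto (((Platyina,Telaria),(Platyaria,Ichneus)),Meroilis) (rooted by Lithax) and count the minimum state changes it requires (Fitch parsimony):
I: 1; II: 2; III: 2; IV: 1; V: 1.
Total tree length = 7.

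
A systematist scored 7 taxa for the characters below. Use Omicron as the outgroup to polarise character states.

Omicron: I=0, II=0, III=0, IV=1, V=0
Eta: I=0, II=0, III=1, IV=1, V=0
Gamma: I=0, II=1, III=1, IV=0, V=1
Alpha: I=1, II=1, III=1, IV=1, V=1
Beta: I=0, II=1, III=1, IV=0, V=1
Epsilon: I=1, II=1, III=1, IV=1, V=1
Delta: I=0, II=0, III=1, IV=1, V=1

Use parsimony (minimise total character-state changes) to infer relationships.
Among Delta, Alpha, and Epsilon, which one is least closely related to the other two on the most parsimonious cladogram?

Delta

Character polarity is set by the outgroup: the derived state is whichever differs from the outgroup's state, so for IV the derived state is '0', and for the remaining characters it is '1'.
I (derived state '1') is shared by Alpha and Epsilon — a synapomorphy uniting that clade.
II (derived state '1') is shared by Alpha, Beta, Epsilon, and Gamma — a synapomorphy uniting that clade.
III (derived state '1') is shared by all ingroup taxa — unites the whole ingroup.
IV: derived state '0' in Beta and Gamma only — synapomorphy for {Beta, Gamma}.
V: derived state '1' in Alpha, Beta, Delta, Epsilon, and Gamma only — synapomorphy for {Alpha, Beta, Delta, Epsilon, Gamma}.
Most parsimonious ingroup topology: (Eta,(((Gamma,Beta),(Alpha,Epsilon)),Delta)).
Alpha and Epsilon share a more recent common ancestor with each other than either does with Delta, so Delta is the least closely related of the three.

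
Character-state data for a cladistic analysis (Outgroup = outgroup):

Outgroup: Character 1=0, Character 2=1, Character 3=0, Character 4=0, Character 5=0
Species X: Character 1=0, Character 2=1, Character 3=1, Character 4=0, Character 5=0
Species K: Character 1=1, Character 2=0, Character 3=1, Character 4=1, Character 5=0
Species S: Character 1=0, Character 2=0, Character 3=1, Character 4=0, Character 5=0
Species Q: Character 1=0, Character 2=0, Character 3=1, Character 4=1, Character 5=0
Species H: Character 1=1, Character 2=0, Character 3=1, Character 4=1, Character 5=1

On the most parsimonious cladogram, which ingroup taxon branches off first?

Character polarity is set by the outgroup: the derived state is whichever differs from the outgroup's state, so for Character 2 the derived state is '0', and for the remaining characters it is '1'.
Only Species H and Species K show the derived state '1' for Character 1, supporting them as a clade.
Character 2: derived state '0' in Species H, Species K, Species Q, and Species S only — synapomorphy for {Species H, Species K, Species Q, Species S}.
Character 3 (derived state '1') is shared by all ingroup taxa — unites the whole ingroup.
Character 4 (derived state '1') is shared by Species H, Species K, and Species Q — a synapomorphy uniting that clade.
Character 5 (derived state '1') is unique to Species H (autapomorphy; uninformative for grouping).
Most parsimonious ingroup topology: (Species X,(((Species K,Species H),Species Q),Species S)).
Species X is sister to the clade containing all other ingroup taxa, so it is the earliest-diverging (most basal) ingroup lineage.

Species X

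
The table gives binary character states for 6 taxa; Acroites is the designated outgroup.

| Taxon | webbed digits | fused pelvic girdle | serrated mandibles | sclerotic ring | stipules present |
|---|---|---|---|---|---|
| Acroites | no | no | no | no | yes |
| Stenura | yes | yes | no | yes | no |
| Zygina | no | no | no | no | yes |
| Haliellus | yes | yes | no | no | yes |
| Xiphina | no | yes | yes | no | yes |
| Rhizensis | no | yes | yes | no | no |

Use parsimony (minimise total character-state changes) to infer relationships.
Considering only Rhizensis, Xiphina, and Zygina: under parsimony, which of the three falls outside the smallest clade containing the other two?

Character polarity is set by the outgroup: the derived state is whichever differs from the outgroup's state, so for stipules present the derived state is 'no', and for the remaining characters it is 'yes'.
Only Haliellus and Stenura show the derived state 'yes' for webbed digits, supporting them as a clade.
Only Haliellus, Rhizensis, Stenura, and Xiphina show the derived state 'yes' for fused pelvic girdle, supporting them as a clade.
serrated mandibles: derived state 'yes' in Rhizensis and Xiphina only — synapomorphy for {Rhizensis, Xiphina}.
sclerotic ring (derived state 'yes') is unique to Stenura (autapomorphy; uninformative for grouping).
stipules present groups Rhizensis and Stenura, which is incompatible with the clades supported by the remaining characters; treating it as convergent (homoplasy) costs fewer steps than any alternative tree.
Most parsimonious ingroup topology: (((Stenura,Haliellus),(Xiphina,Rhizensis)),Zygina).
Rhizensis and Xiphina share a more recent common ancestor with each other than either does with Zygina, so Zygina is the least closely related of the three.

Zygina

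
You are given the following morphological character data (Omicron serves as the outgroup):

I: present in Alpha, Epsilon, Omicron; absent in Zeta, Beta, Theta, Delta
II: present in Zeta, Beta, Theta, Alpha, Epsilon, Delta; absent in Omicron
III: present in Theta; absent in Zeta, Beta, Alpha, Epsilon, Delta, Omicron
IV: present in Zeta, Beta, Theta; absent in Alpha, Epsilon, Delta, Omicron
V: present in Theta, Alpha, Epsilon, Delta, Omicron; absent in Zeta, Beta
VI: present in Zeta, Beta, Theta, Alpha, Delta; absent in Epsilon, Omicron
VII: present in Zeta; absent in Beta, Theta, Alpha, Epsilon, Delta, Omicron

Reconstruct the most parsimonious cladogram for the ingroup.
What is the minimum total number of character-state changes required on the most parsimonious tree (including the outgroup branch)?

7

Character polarity is set by the outgroup: the derived state is whichever differs from the outgroup's state, so for I, V the derived state is 'absent', and for the remaining characters it is 'present'.
I: derived state 'absent' in Beta, Delta, Theta, and Zeta only — synapomorphy for {Beta, Delta, Theta, Zeta}.
All ingroup taxa share the derived state 'present' for II; it defines the ingroup but does not resolve relationships within it.
III (derived state 'present') is unique to Theta (autapomorphy; uninformative for grouping).
Only Beta, Theta, and Zeta show the derived state 'present' for IV, supporting them as a clade.
Only Beta and Zeta show the derived state 'absent' for V, supporting them as a clade.
VI (derived state 'present') is shared by Alpha, Beta, Delta, Theta, and Zeta — a synapomorphy uniting that clade.
VII: derived state 'present' in Zeta only — an autapomorphy, so it tells us nothing about relationships among taxa.
Most parsimonious ingroup topology: (((((Beta,Zeta),Theta),Delta),Alpha),Epsilon).
Changes per character on this tree: I: 1; II: 1; III: 1; IV: 1; V: 1; VI: 1; VII: 1.
Total = 7.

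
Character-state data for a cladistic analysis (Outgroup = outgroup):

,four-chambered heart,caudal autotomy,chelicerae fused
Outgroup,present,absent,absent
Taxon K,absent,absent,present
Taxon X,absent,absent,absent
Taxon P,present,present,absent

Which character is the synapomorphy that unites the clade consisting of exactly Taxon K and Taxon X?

four-chambered heart

Character polarity is set by the outgroup: the derived state is whichever differs from the outgroup's state, so for four-chambered heart the derived state is 'absent', and for the remaining characters it is 'present'.
four-chambered heart: derived state 'absent' in Taxon K and Taxon X only — synapomorphy for {Taxon K, Taxon X}.
caudal autotomy: derived state 'present' in Taxon P only — an autapomorphy, so it tells us nothing about relationships among taxa.
chelicerae fused (derived state 'present') is unique to Taxon K (autapomorphy; uninformative for grouping).
Most parsimonious ingroup topology: ((Taxon K,Taxon X),Taxon P).
The clade {Taxon K, Taxon X} is supported by four-chambered heart: its derived state 'absent' occurs in exactly those taxa and in no other taxon (including the outgroup).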